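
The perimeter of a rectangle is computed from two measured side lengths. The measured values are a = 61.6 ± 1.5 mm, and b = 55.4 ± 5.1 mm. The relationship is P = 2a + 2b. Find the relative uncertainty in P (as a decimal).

P is a linear combination, so absolute uncertainties add in quadrature:
  (2·δa)² = 9.00;  (2·δb)² = 104
δP = √(113) = 10.6 mm
P = 234 mm, so δP/P = 10.6/234 = 0.0454.

0.0454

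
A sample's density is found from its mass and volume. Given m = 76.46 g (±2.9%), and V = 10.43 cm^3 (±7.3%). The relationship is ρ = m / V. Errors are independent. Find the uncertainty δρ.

Each factor contributes (exponent × relative error)² to (δρ/ρ)²:
  (1·δm/m)² = (1×0.0290)² = 0.000841;  (-1·δV/V)² = (-1×0.0730)² = 0.00533
δρ/ρ = √(0.00617) = 0.0785
ρ = 7.331 g/cm^3, so δρ = 0.0785 × 7.331 = 0.576 g/cm^3.

0.576 g/cm^3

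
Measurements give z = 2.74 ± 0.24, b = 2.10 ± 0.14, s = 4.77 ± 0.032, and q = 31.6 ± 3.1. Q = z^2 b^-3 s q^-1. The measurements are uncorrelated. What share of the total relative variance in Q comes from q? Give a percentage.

12.0%

(δQ/Q)² = (2·δz/z)² + (-3·δb/b)² + (1·δs/s)² + (-1·δq/q)²
  z term: (2×0.0876)² = 0.0307
  b term: (-3×0.0667)² = 0.0400
  s term: (1×0.00671)² = 4.5e-05
  q term: (-1×0.0981)² = 0.00962
Total = 0.0804. Share from q = 0.00962/0.0804 = 0.120.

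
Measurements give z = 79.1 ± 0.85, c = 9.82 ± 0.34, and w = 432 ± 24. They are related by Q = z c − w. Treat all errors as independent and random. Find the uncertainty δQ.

37.0

Let p = z·c = 777. δp/p = √((1·δz/z)² + (1·δc/c)²) = √(0.000115 + 0.00120) = 0.0363, so δp = 28.2.
Q = p − w: δQ = √(δp² + δw²) = √(793 + 576) = 37.0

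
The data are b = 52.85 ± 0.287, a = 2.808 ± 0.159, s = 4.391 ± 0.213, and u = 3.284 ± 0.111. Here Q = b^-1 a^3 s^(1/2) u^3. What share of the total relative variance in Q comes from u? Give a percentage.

25.9%

(δQ/Q)² = (-1·δb/b)² + (3·δa/a)² + (½·δs/s)² + (3·δu/u)²
  b term: (-1×0.00543)² = 2.95e-05
  a term: (3×0.0566)² = 0.0289
  s term: (0.5×0.0485)² = 0.000588
  u term: (3×0.0338)² = 0.0103
Total = 0.0398. Share from u = 0.0103/0.0398 = 0.259.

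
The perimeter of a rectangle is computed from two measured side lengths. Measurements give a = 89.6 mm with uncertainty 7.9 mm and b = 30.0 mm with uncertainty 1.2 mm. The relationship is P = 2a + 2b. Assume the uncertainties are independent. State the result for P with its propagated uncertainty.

239 ± 16.0 mm

Each term contributes (cᵢ δxᵢ)² to (δP)²:
  (2·δa)² = 250;  (2·δb)² = 5.76
δP = √(255) = 16.0 mm
P = 239 mm.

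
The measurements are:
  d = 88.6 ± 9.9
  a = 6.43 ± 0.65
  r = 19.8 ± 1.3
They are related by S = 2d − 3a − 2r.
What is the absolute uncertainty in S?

20.1

S is a linear combination, so absolute uncertainties add in quadrature:
  (2·δd)² = 392;  (3·δa)² = 3.80;  (2·δr)² = 6.76
δS = √(403) = 20.1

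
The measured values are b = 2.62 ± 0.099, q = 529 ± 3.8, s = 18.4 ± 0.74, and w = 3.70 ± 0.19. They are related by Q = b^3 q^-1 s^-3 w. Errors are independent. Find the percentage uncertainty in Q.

17.3%

Products/powers → add relative errors in quadrature, weighted by exponent:
  (3·δb/b)² = (3×0.0378)² = 0.0129;  (-1·δq/q)² = (-1×0.00718)² = 5.16e-05;  (-3·δs/s)² = (-3×0.0402)² = 0.0146;  (1·δw/w)² = (1×0.0514)² = 0.00264
δQ/Q = √(0.0301) = 0.173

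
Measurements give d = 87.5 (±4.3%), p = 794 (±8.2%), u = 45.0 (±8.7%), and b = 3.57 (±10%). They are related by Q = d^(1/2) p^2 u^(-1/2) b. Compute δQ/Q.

0.198

Q is a product of powers, so relative uncertainties combine in quadrature:
  (½·δd/d)² = (0.5×0.0430)² = 0.000462;  (2·δp/p)² = (2×0.0820)² = 0.0269;  (−½·δu/u)² = (-0.5×0.0870)² = 0.00189;  (1·δb/b)² = (1×0.100)² = 0.0100
δQ/Q = √(0.0393) = 0.198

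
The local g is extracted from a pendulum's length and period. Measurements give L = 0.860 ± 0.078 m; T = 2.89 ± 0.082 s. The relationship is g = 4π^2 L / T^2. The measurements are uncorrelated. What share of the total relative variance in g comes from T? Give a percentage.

28.1%

(δg/g)² = (1·δL/L)² + (-2·δT/T)²
  L term: (1×0.0907)² = 0.00823
  T term: (-2×0.0284)² = 0.00322
Total = 0.0114. Share from T = 0.00322/0.0114 = 0.281.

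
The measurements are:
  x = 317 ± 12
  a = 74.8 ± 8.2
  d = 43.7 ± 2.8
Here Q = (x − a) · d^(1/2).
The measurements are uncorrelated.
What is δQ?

109

Let u = x − a = 242. δu = √(δx² + δa²) = √(144 + 67.2) = 14.5, so δu/u = 0.0600.
Q is then a monomial in u, d:
δQ/Q = √((δu/u)² + (½·δd/d)²) = √(0.00360 + 0.00103) = 0.0680
Q = 1600, so δQ = 0.0680 × 1600 = 109.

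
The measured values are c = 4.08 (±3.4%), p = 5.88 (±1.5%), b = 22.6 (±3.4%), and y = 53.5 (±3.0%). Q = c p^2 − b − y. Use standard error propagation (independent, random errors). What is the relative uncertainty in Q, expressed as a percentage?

Let w = c·p^2 = 141. δw/w = √((1·δc/c)² + (2·δp/p)²) = √(0.00116 + 0.000900) = 0.0453, so δw = 6.40.
Q = w − b − y: δQ = √(δw² + δb² + δy²) = √(40.9 + 0.590 + 2.58) = 6.64
Q = 65.0, so δQ/Q = 6.64/65.0 = 0.102.

10.2%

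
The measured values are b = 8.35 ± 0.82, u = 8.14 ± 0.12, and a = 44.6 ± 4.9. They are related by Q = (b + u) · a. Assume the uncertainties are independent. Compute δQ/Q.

0.121

Let w = b + u = 16.5. δw = √(δb² + δu²) = √(0.672 + 0.0144) = 0.829, so δw/w = 0.0503.
Q is then a monomial in w, a:
δQ/Q = √((δw/w)² + (1·δa/a)²) = √(0.00253 + 0.0121) = 0.121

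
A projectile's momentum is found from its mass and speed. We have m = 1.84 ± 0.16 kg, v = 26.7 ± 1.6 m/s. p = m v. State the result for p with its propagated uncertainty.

p is a product of powers, so relative uncertainties combine in quadrature:
  (1·δm/m)² = (1×0.0870)² = 0.00756;  (1·δv/v)² = (1×0.0599)² = 0.00359
δp/p = √(0.0112) = 0.106
p = 49.1 kg·m/s, so δp = 0.106 × 49.1 = 5.19 kg·m/s.

49.1 ± 5.19 kg·m/s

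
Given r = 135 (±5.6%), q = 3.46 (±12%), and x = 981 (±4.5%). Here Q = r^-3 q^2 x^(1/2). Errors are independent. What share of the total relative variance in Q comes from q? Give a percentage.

(δQ/Q)² = (-3·δr/r)² + (2·δq/q)² + (½·δx/x)²
  r term: (-3×0.0560)² = 0.0282
  q term: (2×0.120)² = 0.0576
  x term: (0.5×0.0450)² = 0.000506
Total = 0.0863. Share from q = 0.0576/0.0863 = 0.667.

66.7%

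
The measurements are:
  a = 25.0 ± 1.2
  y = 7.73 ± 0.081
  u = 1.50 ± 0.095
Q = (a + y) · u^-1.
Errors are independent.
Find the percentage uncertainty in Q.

7.32%

Let w = a + y = 32.7. δw = √(δa² + δy²) = √(1.44 + 0.00656) = 1.20, so δw/w = 0.0367.
Q is then a monomial in w, u:
δQ/Q = √((δw/w)² + (-1·δu/u)²) = √(0.00135 + 0.00401) = 0.0732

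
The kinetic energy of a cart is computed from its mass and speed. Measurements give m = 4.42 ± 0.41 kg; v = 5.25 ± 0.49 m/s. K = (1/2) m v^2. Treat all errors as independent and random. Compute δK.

12.7 J

Each factor contributes (exponent × relative error)² to (δK/K)²:
  (1·δm/m)² = (1×0.0928)² = 0.00860;  (2·δv/v)² = (2×0.0933)² = 0.0348
δK/K = √(0.0434) = 0.208
K = 60.9 J, so δK = 0.208 × 60.9 = 12.7 J.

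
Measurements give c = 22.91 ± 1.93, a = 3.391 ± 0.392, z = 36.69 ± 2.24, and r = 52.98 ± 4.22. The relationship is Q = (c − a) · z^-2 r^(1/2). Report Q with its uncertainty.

Let u = c − a = 19.52. δu = √(δc² + δa²) = √(3.72 + 0.154) = 1.97, so δu/u = 0.101.
Q is then a monomial in u, z, r:
δQ/Q = √((δu/u)² + (-2·δz/z)² + (½·δr/r)²) = √(0.0102 + 0.0149 + 0.00159) = 0.163
Q = 0.1055, so δQ = 0.163 × 0.1055 = 0.0172.

0.1055 ± 0.0172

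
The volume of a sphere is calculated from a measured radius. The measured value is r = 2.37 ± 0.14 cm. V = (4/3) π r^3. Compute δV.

9.88 cm^3

V ∝ r^3, so δV/V = |3| · δr/r = 3 × 0.0591 = 0.177.
V = 55.8 cm^3, so δV = 0.177 × 55.8 = 9.88 cm^3.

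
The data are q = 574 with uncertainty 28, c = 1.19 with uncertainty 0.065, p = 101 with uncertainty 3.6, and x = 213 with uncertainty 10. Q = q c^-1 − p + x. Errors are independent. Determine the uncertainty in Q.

Let w = q·c^-1 = 482. δw/w = √((1·δq/q)² + (-1·δc/c)²) = √(0.00238 + 0.00298) = 0.0732, so δw = 35.3.
Q = w − p + x: δQ = √(δw² + δp² + δx²) = √(1250 + 13.0 + 100) = 36.9

36.9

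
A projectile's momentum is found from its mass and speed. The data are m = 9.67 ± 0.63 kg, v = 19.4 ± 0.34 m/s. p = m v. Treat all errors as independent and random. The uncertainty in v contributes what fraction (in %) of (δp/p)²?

(δp/p)² = (1·δm/m)² + (1·δv/v)²
  m term: (1×0.0651)² = 0.00424
  v term: (1×0.0175)² = 0.000307
Total = 0.00455. Share from v = 0.000307/0.00455 = 0.0675.

6.75%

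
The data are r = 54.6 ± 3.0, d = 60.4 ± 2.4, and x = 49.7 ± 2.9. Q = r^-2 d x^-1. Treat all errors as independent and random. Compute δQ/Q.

Each factor contributes (exponent × relative error)² to (δQ/Q)²:
  (-2·δr/r)² = (-2×0.0549)² = 0.0121;  (1·δd/d)² = (1×0.0397)² = 0.00158;  (-1·δx/x)² = (-1×0.0584)² = 0.00340
δQ/Q = √(0.0171) = 0.131

0.131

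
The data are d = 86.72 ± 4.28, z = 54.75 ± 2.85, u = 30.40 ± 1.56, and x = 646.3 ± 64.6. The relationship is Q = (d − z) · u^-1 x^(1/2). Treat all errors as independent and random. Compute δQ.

4.71

Let w = d − z = 31.97. δw = √(δd² + δz²) = √(18.3 + 8.12) = 5.14, so δw/w = 0.161.
Q is then a monomial in w, u, x:
δQ/Q = √((δw/w)² + (-1·δu/u)² + (½·δx/x)²) = √(0.0259 + 0.00263 + 0.00250) = 0.176
Q = 26.74, so δQ = 0.176 × 26.74 = 4.71.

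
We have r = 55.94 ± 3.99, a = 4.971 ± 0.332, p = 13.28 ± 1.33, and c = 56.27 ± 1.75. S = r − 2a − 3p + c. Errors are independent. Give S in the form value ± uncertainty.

For a sum/difference, combine absolute errors in quadrature:
  (δr)² = 15.9;  (2·δa)² = 0.441;  (3·δp)² = 15.9;  (δc)² = 3.06
δS = √(35.3) = 5.95
S = 62.43.

62.43 ± 5.95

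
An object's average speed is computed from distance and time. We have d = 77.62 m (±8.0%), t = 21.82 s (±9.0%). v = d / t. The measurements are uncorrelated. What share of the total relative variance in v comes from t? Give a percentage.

55.9%

(δv/v)² = (1·δd/d)² + (-1·δt/t)²
  d term: (1×0.0800)² = 0.00640
  t term: (-1×0.0900)² = 0.00810
Total = 0.0145. Share from t = 0.00810/0.0145 = 0.559.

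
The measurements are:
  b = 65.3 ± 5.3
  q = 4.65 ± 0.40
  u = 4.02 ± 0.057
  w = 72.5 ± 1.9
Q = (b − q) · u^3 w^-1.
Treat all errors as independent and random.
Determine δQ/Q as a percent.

Let h = b − q = 60.6. δh = √(δb² + δq²) = √(28.1 + 0.160) = 5.32, so δh/h = 0.0876.
Q is then a monomial in h, u, w:
δQ/Q = √((δh/h)² + (3·δu/u)² + (-1·δw/w)²) = √(0.00768 + 0.00181 + 0.000687) = 0.101

10.1%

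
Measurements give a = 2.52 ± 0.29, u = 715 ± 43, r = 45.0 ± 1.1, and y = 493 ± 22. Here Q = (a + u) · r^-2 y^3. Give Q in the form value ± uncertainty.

Let w = a + u = 718. δw = √(δa² + δu²) = √(0.0841 + 1850) = 43.0, so δw/w = 0.0599.
Q is then a monomial in w, r, y:
δQ/Q = √((δw/w)² + (-2·δr/r)² + (3·δy/y)²) = √(0.00359 + 0.00239 + 0.0179) = 0.155
Q = 4.25e+07, so δQ = 0.155 × 4.25e+07 = 6.56e+06.

(4.25 ± 0.656) × 10^7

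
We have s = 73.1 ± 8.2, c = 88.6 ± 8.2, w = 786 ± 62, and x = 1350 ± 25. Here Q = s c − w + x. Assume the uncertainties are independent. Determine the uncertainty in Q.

Let p = s·c = 6480. δp/p = √((1·δs/s)² + (1·δc/c)²) = √(0.0126 + 0.00857) = 0.145, so δp = 942.
Q = p − w + x: δQ = √(δp² + δw² + δx²) = √(8.87e+05 + 3840 + 625) = 944

944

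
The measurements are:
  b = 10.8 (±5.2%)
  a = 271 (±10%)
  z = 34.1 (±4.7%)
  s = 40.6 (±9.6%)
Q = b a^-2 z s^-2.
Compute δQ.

8.7e-07

Each factor contributes (exponent × relative error)² to (δQ/Q)²:
  (1·δb/b)² = (1×0.0520)² = 0.00270;  (-2·δa/a)² = (-2×0.100)² = 0.0400;  (1·δz/z)² = (1×0.0470)² = 0.00221;  (-2·δs/s)² = (-2×0.0960)² = 0.0369
δQ/Q = √(0.0818) = 0.286
Q = 3.04e-06, so δQ = 0.286 × 3.04e-06 = 8.7e-07.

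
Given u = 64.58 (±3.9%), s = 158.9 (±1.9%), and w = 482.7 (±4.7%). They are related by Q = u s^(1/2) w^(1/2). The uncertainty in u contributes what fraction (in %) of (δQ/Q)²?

70.3%

(δQ/Q)² = (1·δu/u)² + (½·δs/s)² + (½·δw/w)²
  u term: (1×0.0390)² = 0.00152
  s term: (0.5×0.0190)² = 9.02e-05
  w term: (0.5×0.0470)² = 0.000552
Total = 0.00216. Share from u = 0.00152/0.00216 = 0.703.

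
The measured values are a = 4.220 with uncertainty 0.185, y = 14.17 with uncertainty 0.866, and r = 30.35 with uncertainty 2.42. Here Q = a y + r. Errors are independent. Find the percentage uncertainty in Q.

Let p = a·y = 59.80. δp/p = √((1·δa/a)² + (1·δy/y)²) = √(0.00192 + 0.00374) = 0.0752, so δp = 4.50.
Q = p + r: δQ = √(δp² + δr²) = √(20.2 + 5.86) = 5.11
Q = 90.15, so δQ/Q = 5.11/90.15 = 0.0567.

5.67%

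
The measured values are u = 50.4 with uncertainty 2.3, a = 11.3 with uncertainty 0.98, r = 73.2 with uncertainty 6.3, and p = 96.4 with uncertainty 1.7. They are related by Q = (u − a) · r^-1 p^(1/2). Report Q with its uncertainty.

5.24 ± 0.564

Let w = u − a = 39.1. δw = √(δu² + δa²) = √(5.29 + 0.960) = 2.50, so δw/w = 0.0639.
Q is then a monomial in w, r, p:
δQ/Q = √((δw/w)² + (-1·δr/r)² + (½·δp/p)²) = √(0.00409 + 0.00741 + 7.77e-05) = 0.108
Q = 5.24, so δQ = 0.108 × 5.24 = 0.564.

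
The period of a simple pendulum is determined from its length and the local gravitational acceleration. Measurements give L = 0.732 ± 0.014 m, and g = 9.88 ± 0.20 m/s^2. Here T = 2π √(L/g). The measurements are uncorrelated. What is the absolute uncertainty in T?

0.0238 s

For a monomial T ∝ L^(1/2), g^(-1/2), fractional errors add in quadrature:
  (½·δL/L)² = (0.5×0.0191)² = 9.14e-05;  (−½·δg/g)² = (-0.5×0.0202)² = 0.000102
δT/T = √(0.000194) = 0.0139
T = 1.71 s, so δT = 0.0139 × 1.71 = 0.0238 s.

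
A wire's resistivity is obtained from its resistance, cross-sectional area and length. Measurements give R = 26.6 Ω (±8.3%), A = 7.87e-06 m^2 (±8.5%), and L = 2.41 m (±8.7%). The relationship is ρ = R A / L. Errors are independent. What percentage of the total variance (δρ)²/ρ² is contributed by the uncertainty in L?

34.9%

(δρ/ρ)² = (1·δR/R)² + (1·δA/A)² + (-1·δL/L)²
  R term: (1×0.0830)² = 0.00689
  A term: (1×0.0850)² = 0.00723
  L term: (-1×0.0870)² = 0.00757
Total = 0.0217. Share from L = 0.00757/0.0217 = 0.349.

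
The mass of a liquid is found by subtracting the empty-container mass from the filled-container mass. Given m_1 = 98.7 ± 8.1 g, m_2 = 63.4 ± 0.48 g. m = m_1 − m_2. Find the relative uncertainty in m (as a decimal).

m is a linear combination, so absolute uncertainties add in quadrature:
  (δm_1)² = 65.6;  (δm_2)² = 0.230
δm = √(65.8) = 8.11 g
m = 35.3 g, so δm/m = 8.11/35.3 = 0.230.

0.230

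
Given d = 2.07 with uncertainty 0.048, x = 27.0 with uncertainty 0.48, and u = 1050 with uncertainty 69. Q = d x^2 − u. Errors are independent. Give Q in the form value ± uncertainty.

459 ± 94.2

Let p = d·x^2 = 1510. δp/p = √((1·δd/d)² + (2·δx/x)²) = √(0.000538 + 0.00126) = 0.0424, so δp = 64.1.
Q = p − u: δQ = √(δp² + δu²) = √(4100 + 4760) = 94.2
Q = 459.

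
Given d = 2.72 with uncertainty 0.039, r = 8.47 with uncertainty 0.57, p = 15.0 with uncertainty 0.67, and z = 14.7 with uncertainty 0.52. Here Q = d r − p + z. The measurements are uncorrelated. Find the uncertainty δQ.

Let w = d·r = 23.0. δw/w = √((1·δd/d)² + (1·δr/r)²) = √(0.000206 + 0.00453) = 0.0688, so δw = 1.59.
Q = w − p + z: δQ = √(δw² + δp² + δz²) = √(2.51 + 0.449 + 0.270) = 1.80

1.80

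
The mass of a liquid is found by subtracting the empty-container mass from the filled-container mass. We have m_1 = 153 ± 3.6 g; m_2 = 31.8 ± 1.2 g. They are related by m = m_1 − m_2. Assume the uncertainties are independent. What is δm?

Each term contributes (cᵢ δxᵢ)² to (δm)²:
  (δm_1)² = 13.0;  (δm_2)² = 1.44
δm = √(14.4) = 3.79 g

3.79 g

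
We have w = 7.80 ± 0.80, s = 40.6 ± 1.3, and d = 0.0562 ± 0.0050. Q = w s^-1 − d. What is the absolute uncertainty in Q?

Let p = w·s^-1 = 0.192. δp/p = √((1·δw/w)² + (-1·δs/s)²) = √(0.0105 + 0.00103) = 0.107, so δp = 0.0206.
Q = p − d: δQ = √(δp² + δd²) = √(0.000426 + 2.5e-05) = 0.0212

0.0212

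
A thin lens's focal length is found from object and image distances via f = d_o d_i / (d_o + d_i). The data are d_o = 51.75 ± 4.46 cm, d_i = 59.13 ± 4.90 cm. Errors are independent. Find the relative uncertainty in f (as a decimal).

0.0601

∂f/∂d_o = (d_i/(d_o+d_i))² = 0.284;  ∂f/∂d_i = (d_o/(d_o+d_i))² = 0.218
δf = √((∂f/∂d_o · δd_o)² + (∂f/∂d_i · δd_i)²) = √(1.61 + 1.14) = 1.66 cm
f = 27.60 cm, so δf/f = 1.66/27.60 = 0.0601.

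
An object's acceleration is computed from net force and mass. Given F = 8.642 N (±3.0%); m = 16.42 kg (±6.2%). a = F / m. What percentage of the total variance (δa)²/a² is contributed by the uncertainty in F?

19.0%

(δa/a)² = (1·δF/F)² + (-1·δm/m)²
  F term: (1×0.0300)² = 0.000900
  m term: (-1×0.0620)² = 0.00384
Total = 0.00474. Share from F = 0.000900/0.00474 = 0.190.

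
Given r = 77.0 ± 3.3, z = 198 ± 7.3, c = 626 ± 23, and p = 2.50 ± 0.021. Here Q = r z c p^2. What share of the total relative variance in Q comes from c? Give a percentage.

28.0%

(δQ/Q)² = (1·δr/r)² + (1·δz/z)² + (1·δc/c)² + (2·δp/p)²
  r term: (1×0.0429)² = 0.00184
  z term: (1×0.0369)² = 0.00136
  c term: (1×0.0367)² = 0.00135
  p term: (2×0.00840)² = 0.000282
Total = 0.00483. Share from c = 0.00135/0.00483 = 0.280.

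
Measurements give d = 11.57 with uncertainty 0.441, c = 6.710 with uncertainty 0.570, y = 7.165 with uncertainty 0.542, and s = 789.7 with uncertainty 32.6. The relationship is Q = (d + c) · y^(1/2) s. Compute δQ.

Let u = d + c = 18.28. δu = √(δd² + δc²) = √(0.194 + 0.325) = 0.721, so δu/u = 0.0394.
Q is then a monomial in u, y, s:
δQ/Q = √((δu/u)² + (½·δy/y)² + (1·δs/s)²) = √(0.00155 + 0.00143 + 0.00170) = 0.0685
Q = 38640, so δQ = 0.0685 × 38640 = 2650.

2650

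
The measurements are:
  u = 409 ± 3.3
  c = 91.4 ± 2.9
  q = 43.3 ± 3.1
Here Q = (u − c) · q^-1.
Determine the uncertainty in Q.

0.535

Let w = u − c = 318. δw = √(δu² + δc²) = √(10.9 + 8.41) = 4.39, so δw/w = 0.0138.
Q is then a monomial in w, q:
δQ/Q = √((δw/w)² + (-1·δq/q)²) = √(0.000191 + 0.00513) = 0.0729
Q = 7.33, so δQ = 0.0729 × 7.33 = 0.535.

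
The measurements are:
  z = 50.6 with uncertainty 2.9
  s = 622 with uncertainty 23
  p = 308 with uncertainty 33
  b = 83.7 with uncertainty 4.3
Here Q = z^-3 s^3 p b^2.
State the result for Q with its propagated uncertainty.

Each factor contributes (exponent × relative error)² to (δQ/Q)²:
  (-3·δz/z)² = (-3×0.0573)² = 0.0296;  (3·δs/s)² = (3×0.0370)² = 0.0123;  (1·δp/p)² = (1×0.107)² = 0.0115;  (2·δb/b)² = (2×0.0514)² = 0.0106
δQ/Q = √(0.0639) = 0.253
Q = 4.01e+09, so δQ = 0.253 × 4.01e+09 = 1.01e+09.

(4.01 ± 1.01) × 10^9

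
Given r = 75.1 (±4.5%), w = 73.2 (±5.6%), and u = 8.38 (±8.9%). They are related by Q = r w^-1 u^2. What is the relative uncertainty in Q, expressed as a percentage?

Relative error in a monomial: (δQ/Q)² = Σ (nᵢ · δxᵢ/xᵢ)².
  (1·δr/r)² = (1×0.0450)² = 0.00202;  (-1·δw/w)² = (-1×0.0560)² = 0.00314;  (2·δu/u)² = (2×0.0890)² = 0.0317
δQ/Q = √(0.0368) = 0.192

19.2%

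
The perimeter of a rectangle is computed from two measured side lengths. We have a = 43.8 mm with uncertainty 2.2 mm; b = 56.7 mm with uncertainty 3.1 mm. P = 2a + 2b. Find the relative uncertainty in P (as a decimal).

0.0378

P is a linear combination, so absolute uncertainties add in quadrature:
  (2·δa)² = 19.4;  (2·δb)² = 38.4
δP = √(57.8) = 7.60 mm
P = 201 mm, so δP/P = 7.60/201 = 0.0378.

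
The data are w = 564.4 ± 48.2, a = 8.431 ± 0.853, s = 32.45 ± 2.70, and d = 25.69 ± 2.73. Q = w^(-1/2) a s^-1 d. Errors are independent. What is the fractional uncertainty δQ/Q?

0.174

Q is a product of powers, so relative uncertainties combine in quadrature:
  (−½·δw/w)² = (-0.5×0.0854)² = 0.00182;  (1·δa/a)² = (1×0.101)² = 0.0102;  (-1·δs/s)² = (-1×0.0832)² = 0.00692;  (1·δd/d)² = (1×0.106)² = 0.0113
δQ/Q = √(0.0303) = 0.174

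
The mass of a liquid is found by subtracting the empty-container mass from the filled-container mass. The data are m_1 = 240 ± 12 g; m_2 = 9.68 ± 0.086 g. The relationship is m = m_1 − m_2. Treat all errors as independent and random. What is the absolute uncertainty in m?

Absolute uncertainties add in quadrature for a linear combination:
  (δm_1)² = 144;  (δm_2)² = 0.00740
δm = √(144) = 12.0 g

12.0 g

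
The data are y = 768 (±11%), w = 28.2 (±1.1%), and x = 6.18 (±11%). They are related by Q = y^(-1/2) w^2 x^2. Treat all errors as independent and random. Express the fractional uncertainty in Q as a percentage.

22.8%

Relative error in a monomial: (δQ/Q)² = Σ (nᵢ · δxᵢ/xᵢ)².
  (−½·δy/y)² = (-0.5×0.110)² = 0.00302;  (2·δw/w)² = (2×0.0110)² = 0.000484;  (2·δx/x)² = (2×0.110)² = 0.0484
δQ/Q = √(0.0519) = 0.228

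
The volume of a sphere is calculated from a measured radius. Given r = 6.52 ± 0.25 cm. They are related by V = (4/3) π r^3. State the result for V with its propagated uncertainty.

V is a product of powers, so relative uncertainties combine in quadrature:
  (3·δr/r)² = (3×0.0383)² = 0.0132
δV/V = √(0.0132) = 0.115
V = 1160 cm^3, so δV = 0.115 × 1160 = 134 cm^3.

1160 ± 134 cm^3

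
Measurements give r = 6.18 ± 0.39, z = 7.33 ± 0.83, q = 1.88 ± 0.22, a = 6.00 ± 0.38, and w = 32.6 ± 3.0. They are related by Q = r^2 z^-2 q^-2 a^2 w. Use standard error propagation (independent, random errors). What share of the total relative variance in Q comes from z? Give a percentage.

(δQ/Q)² = (2·δr/r)² + (-2·δz/z)² + (-2·δq/q)² + (2·δa/a)² + (1·δw/w)²
  r term: (2×0.0631)² = 0.0159
  z term: (-2×0.113)² = 0.0513
  q term: (-2×0.117)² = 0.0548
  a term: (2×0.0633)² = 0.0160
  w term: (1×0.0920)² = 0.00847
Total = 0.147. Share from z = 0.0513/0.147 = 0.350.

35.0%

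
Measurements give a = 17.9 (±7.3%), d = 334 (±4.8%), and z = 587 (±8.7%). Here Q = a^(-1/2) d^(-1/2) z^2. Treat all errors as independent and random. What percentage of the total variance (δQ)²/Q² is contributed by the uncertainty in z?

94.1%

(δQ/Q)² = (−½·δa/a)² + (−½·δd/d)² + (2·δz/z)²
  a term: (-0.5×0.0730)² = 0.00133
  d term: (-0.5×0.0480)² = 0.000576
  z term: (2×0.0870)² = 0.0303
Total = 0.0322. Share from z = 0.0303/0.0322 = 0.941.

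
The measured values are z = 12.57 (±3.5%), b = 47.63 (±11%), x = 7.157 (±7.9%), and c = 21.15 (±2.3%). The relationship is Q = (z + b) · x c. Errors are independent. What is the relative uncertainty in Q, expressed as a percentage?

Let u = z + b = 60.20. δu = √(δz² + δb²) = √(0.194 + 27.5) = 5.26, so δu/u = 0.0873.
Q is then a monomial in u, x, c:
δQ/Q = √((δu/u)² + (1·δx/x)² + (1·δc/c)²) = √(0.00763 + 0.00624 + 0.000529) = 0.120

12.0%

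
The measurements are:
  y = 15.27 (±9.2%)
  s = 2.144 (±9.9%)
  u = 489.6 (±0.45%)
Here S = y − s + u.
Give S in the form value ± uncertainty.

502.7 ± 2.62

S is a linear combination, so absolute uncertainties add in quadrature:
  (δy)² = 1.97;  (δs)² = 0.0451;  (δu)² = 4.85
δS = √(6.87) = 2.62
S = 502.7.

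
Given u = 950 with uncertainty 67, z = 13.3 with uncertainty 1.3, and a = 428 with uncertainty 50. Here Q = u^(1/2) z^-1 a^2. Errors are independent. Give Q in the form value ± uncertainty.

Each factor contributes (exponent × relative error)² to (δQ/Q)²:
  (½·δu/u)² = (0.5×0.0705)² = 0.00124;  (-1·δz/z)² = (-1×0.0977)² = 0.00955;  (2·δa/a)² = (2×0.117)² = 0.0546
δQ/Q = √(0.0654) = 0.256
Q = 4.25e+05, so δQ = 0.256 × 4.25e+05 = 1.09e+05.

(4.25 ± 1.09) × 10^5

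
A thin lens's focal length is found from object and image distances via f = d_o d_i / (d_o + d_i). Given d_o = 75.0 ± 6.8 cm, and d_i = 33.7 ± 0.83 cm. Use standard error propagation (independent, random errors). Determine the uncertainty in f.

0.764 cm

∂f/∂d_o = (d_i/(d_o+d_i))² = 0.0961;  ∂f/∂d_i = (d_o/(d_o+d_i))² = 0.476
δf = √((∂f/∂d_o · δd_o)² + (∂f/∂d_i · δd_i)²) = √(0.427 + 0.156) = 0.764 cm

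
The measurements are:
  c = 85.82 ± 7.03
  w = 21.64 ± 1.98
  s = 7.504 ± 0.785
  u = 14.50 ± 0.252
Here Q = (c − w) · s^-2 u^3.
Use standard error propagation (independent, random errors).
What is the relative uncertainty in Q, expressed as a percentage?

Let h = c − w = 64.18. δh = √(δc² + δw²) = √(49.4 + 3.92) = 7.30, so δh/h = 0.114.
Q is then a monomial in h, s, u:
δQ/Q = √((δh/h)² + (-2·δs/s)² + (3·δu/u)²) = √(0.0129 + 0.0438 + 0.00272) = 0.244

24.4%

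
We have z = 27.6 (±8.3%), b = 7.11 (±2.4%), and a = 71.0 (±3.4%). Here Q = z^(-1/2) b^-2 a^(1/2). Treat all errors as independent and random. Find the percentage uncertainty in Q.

Each factor contributes (exponent × relative error)² to (δQ/Q)²:
  (−½·δz/z)² = (-0.5×0.0830)² = 0.00172;  (-2·δb/b)² = (-2×0.0240)² = 0.00230;  (½·δa/a)² = (0.5×0.0340)² = 0.000289
δQ/Q = √(0.00432) = 0.0657

6.57%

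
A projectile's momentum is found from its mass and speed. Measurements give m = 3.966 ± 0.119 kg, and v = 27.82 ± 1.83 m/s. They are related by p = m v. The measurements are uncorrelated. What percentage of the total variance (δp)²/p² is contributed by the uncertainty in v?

82.8%

(δp/p)² = (1·δm/m)² + (1·δv/v)²
  m term: (1×0.0300)² = 0.000900
  v term: (1×0.0658)² = 0.00433
Total = 0.00523. Share from v = 0.00433/0.00523 = 0.828.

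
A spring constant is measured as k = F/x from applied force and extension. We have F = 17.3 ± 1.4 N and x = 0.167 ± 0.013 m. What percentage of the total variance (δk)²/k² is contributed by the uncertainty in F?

(δk/k)² = (1·δF/F)² + (-1·δx/x)²
  F term: (1×0.0809)² = 0.00655
  x term: (-1×0.0778)² = 0.00606
Total = 0.0126. Share from F = 0.00655/0.0126 = 0.519.

51.9%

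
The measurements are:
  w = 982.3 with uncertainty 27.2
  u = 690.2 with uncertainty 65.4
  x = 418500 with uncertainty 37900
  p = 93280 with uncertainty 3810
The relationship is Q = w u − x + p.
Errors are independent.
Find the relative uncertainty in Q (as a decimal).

0.218

Let h = w·u = 678000. δh/h = √((1·δw/w)² + (1·δu/u)²) = √(0.000767 + 0.00898) = 0.0987, so δh = 66900.
Q = h − x + p: δQ = √(δh² + δx² + δp²) = √(4.48e+09 + 1.44e+09 + 1.45e+07) = 77000
Q = 352800, so δQ/Q = 77000/352800 = 0.218.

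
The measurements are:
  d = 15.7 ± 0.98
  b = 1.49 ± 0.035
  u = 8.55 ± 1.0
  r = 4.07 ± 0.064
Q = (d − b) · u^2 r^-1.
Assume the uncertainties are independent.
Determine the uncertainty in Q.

62.4

Let w = d − b = 14.2. δw = √(δd² + δb²) = √(0.960 + 0.00123) = 0.981, so δw/w = 0.0690.
Q is then a monomial in w, u, r:
δQ/Q = √((δw/w)² + (2·δu/u)² + (-1·δr/r)²) = √(0.00476 + 0.0547 + 0.000247) = 0.244
Q = 255, so δQ = 0.244 × 255 = 62.4.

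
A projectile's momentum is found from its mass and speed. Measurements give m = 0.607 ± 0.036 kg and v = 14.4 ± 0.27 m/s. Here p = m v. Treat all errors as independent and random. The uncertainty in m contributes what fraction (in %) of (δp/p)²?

(δp/p)² = (1·δm/m)² + (1·δv/v)²
  m term: (1×0.0593)² = 0.00352
  v term: (1×0.0187)² = 0.000352
Total = 0.00387. Share from m = 0.00352/0.00387 = 0.909.

90.9%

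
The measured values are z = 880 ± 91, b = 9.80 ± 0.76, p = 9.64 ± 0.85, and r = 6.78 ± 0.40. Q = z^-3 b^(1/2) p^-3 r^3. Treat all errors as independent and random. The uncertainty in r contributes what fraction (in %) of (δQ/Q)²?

15.7%

(δQ/Q)² = (-3·δz/z)² + (½·δb/b)² + (-3·δp/p)² + (3·δr/r)²
  z term: (-3×0.103)² = 0.0962
  b term: (0.5×0.0776)² = 0.00150
  p term: (-3×0.0882)² = 0.0700
  r term: (3×0.0590)² = 0.0313
Total = 0.199. Share from r = 0.0313/0.199 = 0.157.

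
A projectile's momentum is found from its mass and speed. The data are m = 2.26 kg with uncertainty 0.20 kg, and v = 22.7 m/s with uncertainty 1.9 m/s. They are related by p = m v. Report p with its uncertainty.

For a monomial p ∝ m, v, fractional errors add in quadrature:
  (1·δm/m)² = (1×0.0885)² = 0.00783;  (1·δv/v)² = (1×0.0837)² = 0.00701
δp/p = √(0.0148) = 0.122
p = 51.3 kg·m/s, so δp = 0.122 × 51.3 = 6.25 kg·m/s.

51.3 ± 6.25 kg·m/s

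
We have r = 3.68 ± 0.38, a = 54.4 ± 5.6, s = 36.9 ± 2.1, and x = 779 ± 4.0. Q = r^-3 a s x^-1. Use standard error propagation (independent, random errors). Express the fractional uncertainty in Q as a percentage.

33.1%

Q is a product of powers, so relative uncertainties combine in quadrature:
  (-3·δr/r)² = (-3×0.103)² = 0.0960;  (1·δa/a)² = (1×0.103)² = 0.0106;  (1·δs/s)² = (1×0.0569)² = 0.00324;  (-1·δx/x)² = (-1×0.00513)² = 2.64e-05
δQ/Q = √(0.110) = 0.331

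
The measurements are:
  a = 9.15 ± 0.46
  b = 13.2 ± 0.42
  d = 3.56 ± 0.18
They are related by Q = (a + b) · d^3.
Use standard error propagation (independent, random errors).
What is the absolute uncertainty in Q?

156

Let u = a + b = 22.4. δu = √(δa² + δb²) = √(0.212 + 0.176) = 0.623, so δu/u = 0.0279.
Q is then a monomial in u, d:
δQ/Q = √((δu/u)² + (3·δd/d)²) = √(0.000777 + 0.0230) = 0.154
Q = 1010, so δQ = 0.154 × 1010 = 156.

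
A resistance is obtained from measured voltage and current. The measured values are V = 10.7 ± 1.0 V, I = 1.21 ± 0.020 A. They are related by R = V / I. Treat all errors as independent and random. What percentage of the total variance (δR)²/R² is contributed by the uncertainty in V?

(δR/R)² = (1·δV/V)² + (-1·δI/I)²
  V term: (1×0.0935)² = 0.00873
  I term: (-1×0.0165)² = 0.000273
Total = 0.00901. Share from V = 0.00873/0.00901 = 0.970.

97.0%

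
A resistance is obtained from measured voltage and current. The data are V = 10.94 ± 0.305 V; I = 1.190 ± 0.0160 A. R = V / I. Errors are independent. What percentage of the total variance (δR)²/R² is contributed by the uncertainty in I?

18.9%

(δR/R)² = (1·δV/V)² + (-1·δI/I)²
  V term: (1×0.0279)² = 0.000777
  I term: (-1×0.0134)² = 0.000181
Total = 0.000958. Share from I = 0.000181/0.000958 = 0.189.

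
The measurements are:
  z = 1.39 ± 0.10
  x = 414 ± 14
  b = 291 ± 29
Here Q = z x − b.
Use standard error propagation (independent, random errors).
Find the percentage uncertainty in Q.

Let p = z·x = 575. δp/p = √((1·δz/z)² + (1·δx/x)²) = √(0.00518 + 0.00114) = 0.0795, so δp = 45.7.
Q = p − b: δQ = √(δp² + δb²) = √(2090 + 841) = 54.2
Q = 284, so δQ/Q = 54.2/284 = 0.190.

19.0%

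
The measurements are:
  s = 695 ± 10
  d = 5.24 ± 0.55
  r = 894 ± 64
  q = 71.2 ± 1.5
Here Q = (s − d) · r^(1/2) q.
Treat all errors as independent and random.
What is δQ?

Let u = s − d = 690. δu = √(δs² + δd²) = √(100 + 0.303) = 10.0, so δu/u = 0.0145.
Q is then a monomial in u, r, q:
δQ/Q = √((δu/u)² + (½·δr/r)² + (1·δq/q)²) = √(0.000211 + 0.00128 + 0.000444) = 0.0440
Q = 1.47e+06, so δQ = 0.0440 × 1.47e+06 = 64600.

64600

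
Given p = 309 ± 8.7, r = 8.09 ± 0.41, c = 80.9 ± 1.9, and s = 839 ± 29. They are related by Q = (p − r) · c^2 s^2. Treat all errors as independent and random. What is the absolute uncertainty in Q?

1.23e+11

Let u = p − r = 301. δu = √(δp² + δr²) = √(75.7 + 0.168) = 8.71, so δu/u = 0.0289.
Q is then a monomial in u, c, s:
δQ/Q = √((δu/u)² + (2·δc/c)² + (2·δs/s)²) = √(0.000838 + 0.00221 + 0.00478) = 0.0884
Q = 1.39e+12, so δQ = 0.0884 × 1.39e+12 = 1.23e+11.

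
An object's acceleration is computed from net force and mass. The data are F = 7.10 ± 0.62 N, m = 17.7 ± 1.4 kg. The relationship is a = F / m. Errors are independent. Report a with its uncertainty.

Products/powers → add relative errors in quadrature, weighted by exponent:
  (1·δF/F)² = (1×0.0873)² = 0.00763;  (-1·δm/m)² = (-1×0.0791)² = 0.00626
δa/a = √(0.0139) = 0.118
a = 0.401 m/s^2, so δa = 0.118 × 0.401 = 0.0473 m/s^2.

0.401 ± 0.0473 m/s^2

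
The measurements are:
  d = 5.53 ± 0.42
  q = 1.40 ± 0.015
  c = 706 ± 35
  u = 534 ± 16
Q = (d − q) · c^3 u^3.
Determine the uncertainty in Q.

4.46e+16

Let w = d − q = 4.13. δw = √(δd² + δq²) = √(0.176 + 0.000225) = 0.420, so δw/w = 0.102.
Q is then a monomial in w, c, u:
δQ/Q = √((δw/w)² + (3·δc/c)² + (3·δu/u)²) = √(0.0104 + 0.0221 + 0.00808) = 0.201
Q = 2.21e+17, so δQ = 0.201 × 2.21e+17 = 4.46e+16.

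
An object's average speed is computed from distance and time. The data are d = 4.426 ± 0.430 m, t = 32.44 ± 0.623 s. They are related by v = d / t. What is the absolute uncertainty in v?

Each factor contributes (exponent × relative error)² to (δv/v)²:
  (1·δd/d)² = (1×0.0972)² = 0.00944;  (-1·δt/t)² = (-1×0.0192)² = 0.000369
δv/v = √(0.00981) = 0.0990
v = 0.1364 m/s, so δv = 0.0990 × 0.1364 = 0.0135 m/s.

0.0135 m/s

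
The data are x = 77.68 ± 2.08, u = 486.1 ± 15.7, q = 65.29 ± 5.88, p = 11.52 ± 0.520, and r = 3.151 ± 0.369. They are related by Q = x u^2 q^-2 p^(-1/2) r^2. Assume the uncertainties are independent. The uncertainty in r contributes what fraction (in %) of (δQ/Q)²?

(δQ/Q)² = (1·δx/x)² + (2·δu/u)² + (-2·δq/q)² + (−½·δp/p)² + (2·δr/r)²
  x term: (1×0.0268)² = 0.000717
  u term: (2×0.0323)² = 0.00417
  q term: (-2×0.0901)² = 0.0324
  p term: (-0.5×0.0451)² = 0.000509
  r term: (2×0.117)² = 0.0549
Total = 0.0927. Share from r = 0.0549/0.0927 = 0.592.

59.2%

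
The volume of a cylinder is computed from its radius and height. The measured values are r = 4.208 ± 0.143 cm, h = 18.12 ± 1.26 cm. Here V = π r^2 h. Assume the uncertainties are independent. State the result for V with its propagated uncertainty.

Each factor contributes (exponent × relative error)² to (δV/V)²:
  (2·δr/r)² = (2×0.0340)² = 0.00462;  (1·δh/h)² = (1×0.0695)² = 0.00484
δV/V = √(0.00945) = 0.0972
V = 1008 cm^3, so δV = 0.0972 × 1008 = 98.0 cm^3.

1008 ± 98.0 cm^3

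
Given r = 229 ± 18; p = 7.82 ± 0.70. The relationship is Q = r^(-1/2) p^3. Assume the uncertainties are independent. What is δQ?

8.58

Since Q is a product/quotient, work with relative uncertainties:
  (−½·δr/r)² = (-0.5×0.0786)² = 0.00154;  (3·δp/p)² = (3×0.0895)² = 0.0721
δQ/Q = √(0.0737) = 0.271
Q = 31.6, so δQ = 0.271 × 31.6 = 8.58.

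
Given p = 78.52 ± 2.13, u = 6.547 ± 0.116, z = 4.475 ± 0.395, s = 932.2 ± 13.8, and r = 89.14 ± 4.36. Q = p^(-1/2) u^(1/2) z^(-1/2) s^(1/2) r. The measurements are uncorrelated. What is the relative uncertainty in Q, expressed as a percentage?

6.82%

Relative error in a monomial: (δQ/Q)² = Σ (nᵢ · δxᵢ/xᵢ)².
  (−½·δp/p)² = (-0.5×0.0271)² = 0.000184;  (½·δu/u)² = (0.5×0.0177)² = 7.85e-05;  (−½·δz/z)² = (-0.5×0.0883)² = 0.00195;  (½·δs/s)² = (0.5×0.0148)² = 5.48e-05;  (1·δr/r)² = (1×0.0489)² = 0.00239
δQ/Q = √(0.00466) = 0.0682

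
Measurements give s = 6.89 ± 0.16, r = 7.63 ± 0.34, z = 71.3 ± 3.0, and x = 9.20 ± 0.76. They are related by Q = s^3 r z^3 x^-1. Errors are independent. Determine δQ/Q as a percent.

17.2%

For a monomial Q ∝ s^3, r, z^3, x^-1, fractional errors add in quadrature:
  (3·δs/s)² = (3×0.0232)² = 0.00485;  (1·δr/r)² = (1×0.0446)² = 0.00199;  (3·δz/z)² = (3×0.0421)² = 0.0159;  (-1·δx/x)² = (-1×0.0826)² = 0.00682
δQ/Q = √(0.0296) = 0.172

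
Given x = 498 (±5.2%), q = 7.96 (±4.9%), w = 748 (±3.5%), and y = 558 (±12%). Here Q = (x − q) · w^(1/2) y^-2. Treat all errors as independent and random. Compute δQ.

0.0106

Let u = x − q = 490. δu = √(δx² + δq²) = √(671 + 0.152) = 25.9, so δu/u = 0.0529.
Q is then a monomial in u, w, y:
δQ/Q = √((δu/u)² + (½·δw/w)² + (-2·δy/y)²) = √(0.00279 + 0.000306 + 0.0576) = 0.246
Q = 0.0430, so δQ = 0.246 × 0.0430 = 0.0106.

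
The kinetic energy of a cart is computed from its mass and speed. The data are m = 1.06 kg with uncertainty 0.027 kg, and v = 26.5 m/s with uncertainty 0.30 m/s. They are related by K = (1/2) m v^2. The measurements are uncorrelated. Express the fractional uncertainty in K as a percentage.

For a monomial K ∝ m, v^2, fractional errors add in quadrature:
  (1·δm/m)² = (1×0.0255)² = 0.000649;  (2·δv/v)² = (2×0.0113)² = 0.000513
δK/K = √(0.00116) = 0.0341

3.41%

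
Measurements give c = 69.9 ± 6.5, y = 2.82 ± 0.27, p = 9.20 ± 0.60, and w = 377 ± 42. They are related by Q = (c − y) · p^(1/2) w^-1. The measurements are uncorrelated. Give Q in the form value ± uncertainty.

Let u = c − y = 67.1. δu = √(δc² + δy²) = √(42.2 + 0.0729) = 6.51, so δu/u = 0.0970.
Q is then a monomial in u, p, w:
δQ/Q = √((δu/u)² + (½·δp/p)² + (-1·δw/w)²) = √(0.00941 + 0.00106 + 0.0124) = 0.151
Q = 0.540, so δQ = 0.151 × 0.540 = 0.0816.

0.540 ± 0.0816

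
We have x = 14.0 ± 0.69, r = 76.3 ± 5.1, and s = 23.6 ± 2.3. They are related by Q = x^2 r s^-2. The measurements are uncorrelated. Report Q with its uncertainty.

Since Q is a product/quotient, work with relative uncertainties:
  (2·δx/x)² = (2×0.0493)² = 0.00972;  (1·δr/r)² = (1×0.0668)² = 0.00447;  (-2·δs/s)² = (-2×0.0975)² = 0.0380
δQ/Q = √(0.0522) = 0.228
Q = 26.9, so δQ = 0.228 × 26.9 = 6.13.

26.9 ± 6.13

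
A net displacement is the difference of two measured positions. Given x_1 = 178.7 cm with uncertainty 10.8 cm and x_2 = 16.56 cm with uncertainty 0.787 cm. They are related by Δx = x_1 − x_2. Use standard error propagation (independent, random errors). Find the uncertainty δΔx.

Δx is a linear combination, so absolute uncertainties add in quadrature:
  (δx_1)² = 117;  (δx_2)² = 0.619
δΔx = √(117) = 10.8 cm

10.8 cm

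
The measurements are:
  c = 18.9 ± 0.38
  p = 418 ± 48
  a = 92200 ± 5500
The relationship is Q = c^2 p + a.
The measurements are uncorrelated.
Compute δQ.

Let w = c^2·p = 1.49e+05. δw/w = √((2·δc/c)² + (1·δp/p)²) = √(0.00162 + 0.0132) = 0.122, so δw = 18200.
Q = w + a: δQ = √(δw² + δa²) = √(3.3e+08 + 3.02e+07) = 19000

19000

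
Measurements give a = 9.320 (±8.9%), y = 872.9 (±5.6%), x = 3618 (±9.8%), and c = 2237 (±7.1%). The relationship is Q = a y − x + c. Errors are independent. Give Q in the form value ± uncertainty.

6754 ± 940

Let p = a·y = 8135. δp/p = √((1·δa/a)² + (1·δy/y)²) = √(0.00792 + 0.00314) = 0.105, so δp = 855.
Q = p − x + c: δQ = √(δp² + δx² + δc²) = √(7.32e+05 + 1.26e+05 + 25200) = 940
Q = 6754.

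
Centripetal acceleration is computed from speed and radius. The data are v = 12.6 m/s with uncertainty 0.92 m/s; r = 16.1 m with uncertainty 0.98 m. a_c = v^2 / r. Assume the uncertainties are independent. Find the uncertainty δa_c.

For a monomial a_c ∝ v^2, r^-1, fractional errors add in quadrature:
  (2·δv/v)² = (2×0.0730)² = 0.0213;  (-1·δr/r)² = (-1×0.0609)² = 0.00371
δa_c/a_c = √(0.0250) = 0.158
a_c = 9.86 m/s^2, so δa_c = 0.158 × 9.86 = 1.56 m/s^2.

1.56 m/s^2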